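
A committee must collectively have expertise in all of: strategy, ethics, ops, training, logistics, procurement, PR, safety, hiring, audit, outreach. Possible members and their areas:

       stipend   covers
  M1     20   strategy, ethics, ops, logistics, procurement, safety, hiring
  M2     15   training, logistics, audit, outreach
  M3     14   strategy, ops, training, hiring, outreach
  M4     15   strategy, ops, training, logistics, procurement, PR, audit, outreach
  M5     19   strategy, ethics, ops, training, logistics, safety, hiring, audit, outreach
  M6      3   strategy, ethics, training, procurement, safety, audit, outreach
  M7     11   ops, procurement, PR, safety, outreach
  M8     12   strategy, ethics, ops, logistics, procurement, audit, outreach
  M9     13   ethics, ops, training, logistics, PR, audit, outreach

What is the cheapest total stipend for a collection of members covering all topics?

30

M5, M7 cover every topic at stipend 19 + 11 = 30.
Any cover uses at least 2 members; among all covering selections none totals below 30.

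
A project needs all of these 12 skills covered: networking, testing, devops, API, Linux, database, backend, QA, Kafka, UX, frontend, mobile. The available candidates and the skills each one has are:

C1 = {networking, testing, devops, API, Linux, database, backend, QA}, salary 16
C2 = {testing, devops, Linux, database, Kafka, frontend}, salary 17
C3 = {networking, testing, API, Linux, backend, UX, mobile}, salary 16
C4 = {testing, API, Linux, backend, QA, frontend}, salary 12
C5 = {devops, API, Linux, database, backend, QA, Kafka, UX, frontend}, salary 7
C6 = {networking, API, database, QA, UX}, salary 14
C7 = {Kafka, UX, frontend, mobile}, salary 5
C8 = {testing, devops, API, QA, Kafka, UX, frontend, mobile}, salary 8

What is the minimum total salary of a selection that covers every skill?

21

C1, C7 cover every skill at salary 16 + 5 = 21.
Any cover uses at least 2 candidates; among all covering selections none totals below 21.
Greedy by coverage-per-salary would pick C5, C8, C6 for 29 — worse than the optimum 21.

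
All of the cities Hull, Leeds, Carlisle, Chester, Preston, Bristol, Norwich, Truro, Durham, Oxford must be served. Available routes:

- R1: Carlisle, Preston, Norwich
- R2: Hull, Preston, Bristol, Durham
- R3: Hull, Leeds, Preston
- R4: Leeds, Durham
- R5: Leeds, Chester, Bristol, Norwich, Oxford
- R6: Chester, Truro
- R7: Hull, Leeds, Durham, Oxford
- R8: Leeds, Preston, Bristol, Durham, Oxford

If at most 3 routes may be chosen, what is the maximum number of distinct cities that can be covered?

9

Choosing R1, R2, R5 covers {Hull, Leeds, Carlisle, Chester, Preston, Bristol, Norwich, Durham, Oxford} — 9 cities.
No choice of 3 routes does better; here Truro is left uncovered.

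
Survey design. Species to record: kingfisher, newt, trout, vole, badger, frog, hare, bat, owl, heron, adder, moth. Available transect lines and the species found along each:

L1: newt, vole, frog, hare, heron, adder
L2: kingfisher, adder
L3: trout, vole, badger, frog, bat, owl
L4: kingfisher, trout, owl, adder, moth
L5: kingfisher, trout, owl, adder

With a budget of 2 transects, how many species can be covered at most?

10

Choosing L1, L3 covers {newt, trout, vole, badger, frog, hare, bat, owl, heron, adder} — 10 species.
No choice of 2 transects does better; here kingfisher, moth are left uncovered.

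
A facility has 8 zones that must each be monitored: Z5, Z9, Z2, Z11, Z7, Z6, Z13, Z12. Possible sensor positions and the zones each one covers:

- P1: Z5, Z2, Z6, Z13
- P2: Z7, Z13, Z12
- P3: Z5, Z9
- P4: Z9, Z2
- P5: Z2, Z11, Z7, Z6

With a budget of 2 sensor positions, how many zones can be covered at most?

6

Choosing P1, P2 covers {Z5, Z2, Z7, Z6, Z13, Z12} — 6 zones.
No choice of 2 sensor positions does better; here Z9, Z11 are left uncovered.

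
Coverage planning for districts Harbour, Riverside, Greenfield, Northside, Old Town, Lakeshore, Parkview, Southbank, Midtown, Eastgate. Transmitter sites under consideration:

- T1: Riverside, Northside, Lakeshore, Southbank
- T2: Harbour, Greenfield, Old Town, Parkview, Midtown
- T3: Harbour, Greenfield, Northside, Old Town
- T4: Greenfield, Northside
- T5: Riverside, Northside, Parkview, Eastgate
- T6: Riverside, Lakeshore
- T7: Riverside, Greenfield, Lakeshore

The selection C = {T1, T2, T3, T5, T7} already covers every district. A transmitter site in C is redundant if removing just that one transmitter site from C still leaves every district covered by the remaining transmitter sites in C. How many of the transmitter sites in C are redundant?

Drop T1: Southbank uncovered — not redundant.
Drop T2: Midtown uncovered — not redundant.
Drop T3: the rest still cover every district — redundant.
Drop T5: Eastgate uncovered — not redundant.
Drop T7: the rest still cover every district — redundant.
2 redundant: T3, T7.

2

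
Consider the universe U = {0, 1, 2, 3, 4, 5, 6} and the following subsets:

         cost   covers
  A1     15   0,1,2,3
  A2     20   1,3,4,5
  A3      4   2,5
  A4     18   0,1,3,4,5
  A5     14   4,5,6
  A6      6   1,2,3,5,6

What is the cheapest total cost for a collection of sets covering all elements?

A4, A6 cover every element at cost 18 + 6 = 24.
Any cover uses at least 2 sets; among all covering selections none totals below 24.

24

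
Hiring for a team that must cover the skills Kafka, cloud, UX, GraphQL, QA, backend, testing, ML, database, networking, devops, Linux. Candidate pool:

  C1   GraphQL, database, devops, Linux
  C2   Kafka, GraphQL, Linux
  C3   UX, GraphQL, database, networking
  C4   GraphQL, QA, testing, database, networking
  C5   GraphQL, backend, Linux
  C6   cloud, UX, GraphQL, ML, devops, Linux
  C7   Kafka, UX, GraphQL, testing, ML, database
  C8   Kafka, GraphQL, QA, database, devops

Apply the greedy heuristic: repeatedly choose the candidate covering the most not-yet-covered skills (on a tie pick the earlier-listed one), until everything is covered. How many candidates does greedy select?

Pick 1: C6 covers 6 new skills (cloud, UX, GraphQL, ML, devops, Linux).
Pick 2: C4 covers 4 new skills (QA, testing, database, networking).
Pick 3: C2 covers 1 new skills (Kafka).
Pick 4: C5 covers 1 new skills (backend).
Greedy uses 4 candidates.

4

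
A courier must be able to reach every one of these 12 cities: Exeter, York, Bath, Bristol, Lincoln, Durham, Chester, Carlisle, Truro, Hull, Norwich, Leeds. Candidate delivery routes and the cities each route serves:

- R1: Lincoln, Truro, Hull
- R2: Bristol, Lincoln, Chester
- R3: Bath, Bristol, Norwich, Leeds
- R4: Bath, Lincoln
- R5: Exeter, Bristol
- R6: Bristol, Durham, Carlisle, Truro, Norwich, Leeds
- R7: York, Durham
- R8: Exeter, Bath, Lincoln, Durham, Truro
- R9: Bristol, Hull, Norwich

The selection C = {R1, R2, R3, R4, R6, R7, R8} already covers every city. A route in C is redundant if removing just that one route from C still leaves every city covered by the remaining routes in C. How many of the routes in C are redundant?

Drop R1: Hull uncovered — not redundant.
Drop R2: Chester uncovered — not redundant.
Drop R3: the rest still cover every city — redundant.
Drop R4: the rest still cover every city — redundant.
Drop R6: Carlisle uncovered — not redundant.
Drop R7: York uncovered — not redundant.
Drop R8: Exeter uncovered — not redundant.
2 redundant: R3, R4.

2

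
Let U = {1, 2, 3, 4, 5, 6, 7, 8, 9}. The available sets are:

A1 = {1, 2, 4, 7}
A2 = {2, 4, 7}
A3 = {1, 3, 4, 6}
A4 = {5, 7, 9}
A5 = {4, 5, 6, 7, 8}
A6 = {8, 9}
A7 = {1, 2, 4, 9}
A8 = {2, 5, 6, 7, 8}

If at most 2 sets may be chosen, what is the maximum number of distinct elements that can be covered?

Choosing A3, A8 covers {1, 2, 3, 4, 5, 6, 7, 8} — 8 elements.
No choice of 2 sets does better; here 9 is left uncovered.

8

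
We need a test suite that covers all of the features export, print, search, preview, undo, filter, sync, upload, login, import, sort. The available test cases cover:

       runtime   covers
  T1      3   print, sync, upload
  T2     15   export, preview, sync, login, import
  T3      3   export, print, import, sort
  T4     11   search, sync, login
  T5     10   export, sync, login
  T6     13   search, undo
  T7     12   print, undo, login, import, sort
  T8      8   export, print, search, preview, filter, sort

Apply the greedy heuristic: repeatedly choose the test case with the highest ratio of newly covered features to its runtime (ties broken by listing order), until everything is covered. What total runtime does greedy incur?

Pick 1: T3 adds 4 new (export, print, import, sort) at runtime 3 (ratio 4/3).
Pick 2: T1 adds 2 new (sync, upload) at runtime 3 (ratio 2/3).
Pick 3: T8 adds 3 new (search, preview, filter) at runtime 8 (ratio 3/8).
Pick 4: T7 adds 2 new (undo, login) at runtime 12 (ratio 2/12).
Greedy total runtime: 3 + 3 + 8 + 12 = 26. (The true optimum is 23, so greedy overshoots here.)

26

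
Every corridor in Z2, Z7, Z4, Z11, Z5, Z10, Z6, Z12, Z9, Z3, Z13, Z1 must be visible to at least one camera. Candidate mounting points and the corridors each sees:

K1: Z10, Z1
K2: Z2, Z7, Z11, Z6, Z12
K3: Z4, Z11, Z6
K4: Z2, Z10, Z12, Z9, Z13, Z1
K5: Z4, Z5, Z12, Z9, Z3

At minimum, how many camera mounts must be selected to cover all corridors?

3

K2, K4, K5 together cover {Z2, Z7, Z4, Z11, Z5, Z10, Z6, Z12, Z9, Z3, Z13, Z1} — every corridor.
No 2 of the 5 camera mounts cover everything (all 10 pairs fall short), so 3 is minimum.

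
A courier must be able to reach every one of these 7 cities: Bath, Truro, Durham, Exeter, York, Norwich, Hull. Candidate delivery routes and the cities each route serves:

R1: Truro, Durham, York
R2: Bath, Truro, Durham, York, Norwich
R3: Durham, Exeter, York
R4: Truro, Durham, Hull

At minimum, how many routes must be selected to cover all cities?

3

R2, R3, R4 together cover {Bath, Truro, Durham, Exeter, York, Norwich, Hull} — every city.
No 2 of the 4 routes cover everything (all 6 pairs fall short), so 3 is minimum.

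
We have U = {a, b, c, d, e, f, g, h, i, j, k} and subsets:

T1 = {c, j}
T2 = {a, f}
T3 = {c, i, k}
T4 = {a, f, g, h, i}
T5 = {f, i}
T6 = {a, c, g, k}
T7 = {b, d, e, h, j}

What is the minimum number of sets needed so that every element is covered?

3

T3, T4, T7 together cover {a, b, c, d, e, f, g, h, i, j, k} — every element.
No 2 of the 7 sets cover everything (all 21 pairs fall short), so 3 is minimum.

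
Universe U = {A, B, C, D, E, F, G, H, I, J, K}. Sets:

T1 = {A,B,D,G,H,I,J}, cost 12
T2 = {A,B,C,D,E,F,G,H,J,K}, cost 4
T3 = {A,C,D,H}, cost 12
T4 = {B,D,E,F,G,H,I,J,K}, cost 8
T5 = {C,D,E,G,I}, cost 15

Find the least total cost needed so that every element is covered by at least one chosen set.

T2, T4 cover every element at cost 4 + 8 = 12.
Any cover uses at least 2 sets; among all covering selections none totals below 12.

12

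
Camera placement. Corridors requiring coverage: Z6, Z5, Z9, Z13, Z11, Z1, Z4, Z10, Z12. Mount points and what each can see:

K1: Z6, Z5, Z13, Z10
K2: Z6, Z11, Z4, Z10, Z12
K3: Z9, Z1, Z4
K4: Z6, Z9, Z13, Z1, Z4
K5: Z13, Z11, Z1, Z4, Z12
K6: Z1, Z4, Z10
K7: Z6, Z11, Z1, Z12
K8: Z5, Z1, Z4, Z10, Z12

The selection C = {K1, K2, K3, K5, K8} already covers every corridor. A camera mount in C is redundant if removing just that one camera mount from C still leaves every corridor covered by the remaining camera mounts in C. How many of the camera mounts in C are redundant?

4

Drop K1: the rest still cover every corridor — redundant.
Drop K2: the rest still cover every corridor — redundant.
Drop K3: Z9 uncovered — not redundant.
Drop K5: the rest still cover every corridor — redundant.
Drop K8: the rest still cover every corridor — redundant.
4 redundant: K1, K2, K5, K8.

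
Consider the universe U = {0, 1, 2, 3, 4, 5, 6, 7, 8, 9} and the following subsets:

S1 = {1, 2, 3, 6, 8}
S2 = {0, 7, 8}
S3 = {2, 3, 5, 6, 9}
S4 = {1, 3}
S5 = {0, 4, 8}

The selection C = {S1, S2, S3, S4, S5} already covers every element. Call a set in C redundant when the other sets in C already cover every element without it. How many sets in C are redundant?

2

Drop S1: the rest still cover every element — redundant.
Drop S2: 7 uncovered — not redundant.
Drop S3: 5, 9 uncovered — not redundant.
Drop S4: the rest still cover every element — redundant.
Drop S5: 4 uncovered — not redundant.
2 redundant: S1, S4.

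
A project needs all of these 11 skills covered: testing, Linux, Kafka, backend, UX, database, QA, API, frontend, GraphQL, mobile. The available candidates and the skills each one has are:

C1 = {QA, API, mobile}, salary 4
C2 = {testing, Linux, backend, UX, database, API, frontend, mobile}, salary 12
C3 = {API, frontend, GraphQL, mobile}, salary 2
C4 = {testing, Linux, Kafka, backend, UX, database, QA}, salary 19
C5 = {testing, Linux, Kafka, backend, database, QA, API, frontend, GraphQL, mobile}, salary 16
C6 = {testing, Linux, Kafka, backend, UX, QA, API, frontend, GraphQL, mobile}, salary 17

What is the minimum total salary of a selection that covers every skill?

21

C3, C4 cover every skill at salary 2 + 19 = 21.
Any cover uses at least 2 candidates; among all covering selections none totals below 21.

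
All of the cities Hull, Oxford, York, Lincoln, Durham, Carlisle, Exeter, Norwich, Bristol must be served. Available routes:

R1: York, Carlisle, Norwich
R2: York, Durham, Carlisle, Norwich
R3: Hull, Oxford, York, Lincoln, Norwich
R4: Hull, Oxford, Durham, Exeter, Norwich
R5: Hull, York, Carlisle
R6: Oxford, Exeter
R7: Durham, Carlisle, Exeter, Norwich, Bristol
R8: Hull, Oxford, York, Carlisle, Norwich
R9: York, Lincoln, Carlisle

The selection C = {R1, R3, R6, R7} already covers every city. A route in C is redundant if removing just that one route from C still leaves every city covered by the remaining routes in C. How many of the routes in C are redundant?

Drop R1: the rest still cover every city — redundant.
Drop R3: Hull, Lincoln uncovered — not redundant.
Drop R6: the rest still cover every city — redundant.
Drop R7: Durham, Bristol uncovered — not redundant.
2 redundant: R1, R6.

2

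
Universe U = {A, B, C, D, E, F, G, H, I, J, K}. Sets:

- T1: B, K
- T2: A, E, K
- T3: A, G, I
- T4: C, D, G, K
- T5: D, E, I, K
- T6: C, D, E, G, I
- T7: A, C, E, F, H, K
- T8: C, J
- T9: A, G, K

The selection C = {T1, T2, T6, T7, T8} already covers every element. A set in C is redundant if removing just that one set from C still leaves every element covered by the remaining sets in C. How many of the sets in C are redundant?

Drop T1: B uncovered — not redundant.
Drop T2: the rest still cover every element — redundant.
Drop T6: D, G, I uncovered — not redundant.
Drop T7: F, H uncovered — not redundant.
Drop T8: J uncovered — not redundant.
1 redundant: T2.

1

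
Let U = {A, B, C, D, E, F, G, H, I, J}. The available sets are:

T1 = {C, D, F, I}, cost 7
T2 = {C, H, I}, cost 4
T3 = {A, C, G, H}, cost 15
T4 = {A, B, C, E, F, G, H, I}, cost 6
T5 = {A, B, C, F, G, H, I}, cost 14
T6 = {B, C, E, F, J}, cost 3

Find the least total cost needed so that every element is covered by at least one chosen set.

T1, T4, T6 cover every element at cost 7 + 6 + 3 = 16.
Any cover uses at least 3 sets; among all covering selections none totals below 16.

16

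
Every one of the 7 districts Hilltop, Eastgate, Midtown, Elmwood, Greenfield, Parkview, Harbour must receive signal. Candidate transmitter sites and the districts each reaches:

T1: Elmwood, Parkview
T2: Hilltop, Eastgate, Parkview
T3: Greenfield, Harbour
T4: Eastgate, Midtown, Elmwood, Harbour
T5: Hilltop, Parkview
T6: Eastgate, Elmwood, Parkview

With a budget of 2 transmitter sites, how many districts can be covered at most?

6

Choosing T2, T4 covers {Hilltop, Eastgate, Midtown, Elmwood, Parkview, Harbour} — 6 districts.
No choice of 2 transmitter sites does better; here Greenfield is left uncovered.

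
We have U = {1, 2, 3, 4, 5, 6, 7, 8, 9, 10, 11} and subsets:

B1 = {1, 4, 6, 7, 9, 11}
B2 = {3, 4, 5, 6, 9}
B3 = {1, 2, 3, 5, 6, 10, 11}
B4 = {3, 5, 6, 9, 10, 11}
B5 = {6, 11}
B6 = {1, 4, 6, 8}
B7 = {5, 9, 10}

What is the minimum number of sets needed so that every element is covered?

3

B1, B3, B6 together cover {1, 2, 3, 4, 5, 6, 7, 8, 9, 10, 11} — every element.
No 2 of the 7 sets cover everything (all 21 pairs fall short), so 3 is minimum.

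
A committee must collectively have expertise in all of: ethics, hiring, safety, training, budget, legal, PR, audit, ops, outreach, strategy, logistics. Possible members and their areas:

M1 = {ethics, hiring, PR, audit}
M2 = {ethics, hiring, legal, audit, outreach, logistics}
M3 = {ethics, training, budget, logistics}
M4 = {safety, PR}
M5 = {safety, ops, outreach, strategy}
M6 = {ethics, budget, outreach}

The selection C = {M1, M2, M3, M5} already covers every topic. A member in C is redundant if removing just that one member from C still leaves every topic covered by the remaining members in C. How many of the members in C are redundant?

Drop M1: PR uncovered — not redundant.
Drop M2: legal uncovered — not redundant.
Drop M3: training, budget uncovered — not redundant.
Drop M5: safety, ops, strategy uncovered — not redundant.
None of the members in C is redundant.

0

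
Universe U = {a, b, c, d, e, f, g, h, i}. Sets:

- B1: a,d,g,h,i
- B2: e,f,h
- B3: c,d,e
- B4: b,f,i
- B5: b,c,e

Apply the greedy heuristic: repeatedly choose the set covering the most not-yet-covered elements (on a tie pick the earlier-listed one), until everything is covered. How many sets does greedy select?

3

Pick 1: B1 covers 5 new elements (a, d, g, h, i).
Pick 2: B5 covers 3 new elements (b, c, e).
Pick 3: B2 covers 1 new elements (f).
Greedy uses 3 sets.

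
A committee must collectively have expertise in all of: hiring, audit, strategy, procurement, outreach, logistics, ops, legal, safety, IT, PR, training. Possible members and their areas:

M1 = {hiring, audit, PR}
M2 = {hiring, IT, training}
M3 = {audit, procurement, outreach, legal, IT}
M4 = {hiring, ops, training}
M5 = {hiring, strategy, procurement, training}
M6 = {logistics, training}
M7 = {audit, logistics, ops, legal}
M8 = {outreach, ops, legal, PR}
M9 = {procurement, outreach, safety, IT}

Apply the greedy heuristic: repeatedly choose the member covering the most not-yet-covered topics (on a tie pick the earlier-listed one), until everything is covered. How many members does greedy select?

Pick 1: M3 covers 5 new topics (audit, procurement, outreach, legal, IT).
Pick 2: M4 covers 3 new topics (hiring, ops, training).
Pick 3: M1 covers 1 new topics (PR).
Pick 4: M5 covers 1 new topics (strategy).
Pick 5: M6 covers 1 new topics (logistics).
Pick 6: M9 covers 1 new topics (safety).
Greedy uses 6 members. (The true minimum is 4.)

6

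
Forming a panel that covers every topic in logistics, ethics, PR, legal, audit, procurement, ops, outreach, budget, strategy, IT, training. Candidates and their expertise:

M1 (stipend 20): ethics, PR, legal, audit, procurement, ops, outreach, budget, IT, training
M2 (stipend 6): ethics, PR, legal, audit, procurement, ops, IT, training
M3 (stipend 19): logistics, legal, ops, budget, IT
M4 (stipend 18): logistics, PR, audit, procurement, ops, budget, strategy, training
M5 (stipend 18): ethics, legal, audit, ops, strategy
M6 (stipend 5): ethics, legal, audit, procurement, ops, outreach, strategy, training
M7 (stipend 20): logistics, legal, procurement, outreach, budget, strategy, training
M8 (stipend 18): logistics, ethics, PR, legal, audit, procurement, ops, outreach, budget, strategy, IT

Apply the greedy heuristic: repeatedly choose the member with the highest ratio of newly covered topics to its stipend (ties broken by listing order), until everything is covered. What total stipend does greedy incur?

29

Pick 1: M6 adds 8 new (ethics, legal, audit, procurement, ops, outreach, strategy, training) at stipend 5 (ratio 8/5).
Pick 2: M2 adds 2 new (PR, IT) at stipend 6 (ratio 2/6).
Pick 3: M4 adds 2 new (logistics, budget) at stipend 18 (ratio 2/18).
Greedy total stipend: 5 + 6 + 18 = 29. (The true optimum is 23, so greedy overshoots here.)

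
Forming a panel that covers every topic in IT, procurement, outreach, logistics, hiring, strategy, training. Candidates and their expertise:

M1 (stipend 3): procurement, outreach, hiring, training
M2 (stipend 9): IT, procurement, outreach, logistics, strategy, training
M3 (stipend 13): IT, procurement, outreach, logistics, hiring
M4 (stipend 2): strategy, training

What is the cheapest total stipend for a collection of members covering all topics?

M1, M2 cover every topic at stipend 3 + 9 = 12.
Any cover uses at least 2 members; among all covering selections none totals below 12.

12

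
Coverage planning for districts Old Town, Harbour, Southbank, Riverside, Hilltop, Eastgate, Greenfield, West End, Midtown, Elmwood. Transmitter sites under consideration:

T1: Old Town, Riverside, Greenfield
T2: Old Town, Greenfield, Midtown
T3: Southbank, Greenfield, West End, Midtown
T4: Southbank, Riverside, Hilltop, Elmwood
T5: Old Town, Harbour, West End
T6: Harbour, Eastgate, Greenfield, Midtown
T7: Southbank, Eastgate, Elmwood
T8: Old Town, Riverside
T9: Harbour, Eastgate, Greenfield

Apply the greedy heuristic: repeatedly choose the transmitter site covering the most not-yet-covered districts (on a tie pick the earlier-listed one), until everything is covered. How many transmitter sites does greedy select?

4

Pick 1: T3 covers 4 new districts (Southbank, Greenfield, West End, Midtown).
Pick 2: T4 covers 3 new districts (Riverside, Hilltop, Elmwood).
Pick 3: T5 covers 2 new districts (Old Town, Harbour).
Pick 4: T6 covers 1 new districts (Eastgate).
Greedy uses 4 transmitter sites. (The true minimum is 3.)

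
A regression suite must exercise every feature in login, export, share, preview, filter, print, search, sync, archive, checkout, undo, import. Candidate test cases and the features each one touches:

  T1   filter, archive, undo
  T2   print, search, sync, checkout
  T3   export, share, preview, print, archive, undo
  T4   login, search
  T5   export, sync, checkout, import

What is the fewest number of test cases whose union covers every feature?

4

T1, T3, T4, T5 together cover {login, export, share, preview, filter, print, search, sync, archive, checkout, undo, import} — every feature.
No 3 of the 5 test cases cover everything (all 10 triples fall short), so 4 is minimum.
Greedy (largest uncovered first) would take T3, T2, T1, T4, T5 — 5 test cases — but 4 suffice.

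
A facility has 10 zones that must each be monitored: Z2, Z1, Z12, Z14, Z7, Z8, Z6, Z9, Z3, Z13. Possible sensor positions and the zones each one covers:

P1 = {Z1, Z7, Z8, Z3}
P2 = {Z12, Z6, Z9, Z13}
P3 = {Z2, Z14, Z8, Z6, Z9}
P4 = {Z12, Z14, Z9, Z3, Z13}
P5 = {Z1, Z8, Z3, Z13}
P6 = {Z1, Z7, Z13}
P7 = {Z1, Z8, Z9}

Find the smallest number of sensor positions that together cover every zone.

3

P1, P2, P3 together cover {Z2, Z1, Z12, Z14, Z7, Z8, Z6, Z9, Z3, Z13} — every zone.
No 2 of the 7 sensor positions cover everything (all 21 pairs fall short), so 3 is minimum.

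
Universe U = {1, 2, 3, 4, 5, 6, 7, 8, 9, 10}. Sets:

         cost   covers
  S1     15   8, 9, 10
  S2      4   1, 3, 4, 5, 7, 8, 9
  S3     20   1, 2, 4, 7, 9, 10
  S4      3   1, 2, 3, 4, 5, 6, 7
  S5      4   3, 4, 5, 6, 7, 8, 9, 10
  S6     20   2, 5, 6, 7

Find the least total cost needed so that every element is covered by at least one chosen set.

7

S4, S5 cover every element at cost 3 + 4 = 7.
Any cover uses at least 2 sets; among all covering selections none totals below 7.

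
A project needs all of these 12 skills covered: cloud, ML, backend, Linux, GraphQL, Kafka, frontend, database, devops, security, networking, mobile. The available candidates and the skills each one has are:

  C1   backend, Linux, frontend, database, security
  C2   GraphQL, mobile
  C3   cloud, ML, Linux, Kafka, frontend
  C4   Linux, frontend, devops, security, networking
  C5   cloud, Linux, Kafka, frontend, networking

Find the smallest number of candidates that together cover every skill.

C1, C2, C3, C4 together cover {cloud, ML, backend, Linux, GraphQL, Kafka, frontend, database, devops, security, networking, mobile} — every skill.
No 3 of the 5 candidates cover everything (all 10 triples fall short), so 4 is minimum.

4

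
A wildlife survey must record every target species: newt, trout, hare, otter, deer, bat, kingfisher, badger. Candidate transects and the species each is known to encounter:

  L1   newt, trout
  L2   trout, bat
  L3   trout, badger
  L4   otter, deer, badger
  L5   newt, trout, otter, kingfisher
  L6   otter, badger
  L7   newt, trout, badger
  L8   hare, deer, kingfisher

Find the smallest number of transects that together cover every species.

L1, L2, L4, L8 together cover {newt, trout, hare, otter, deer, bat, kingfisher, badger} — every species.
No 3 of the 8 transects cover everything (all 56 triples fall short), so 4 is minimum.

4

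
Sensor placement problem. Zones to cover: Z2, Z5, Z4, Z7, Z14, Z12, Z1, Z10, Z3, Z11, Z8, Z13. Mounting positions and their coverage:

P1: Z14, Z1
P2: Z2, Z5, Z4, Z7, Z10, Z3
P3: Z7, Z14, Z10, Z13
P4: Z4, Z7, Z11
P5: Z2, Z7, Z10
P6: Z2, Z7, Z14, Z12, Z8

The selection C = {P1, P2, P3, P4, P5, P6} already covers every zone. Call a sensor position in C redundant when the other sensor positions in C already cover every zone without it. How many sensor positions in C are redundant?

1

Drop P1: Z1 uncovered — not redundant.
Drop P2: Z5, Z3 uncovered — not redundant.
Drop P3: Z13 uncovered — not redundant.
Drop P4: Z11 uncovered — not redundant.
Drop P5: the rest still cover every zone — redundant.
Drop P6: Z12, Z8 uncovered — not redundant.
1 redundant: P5.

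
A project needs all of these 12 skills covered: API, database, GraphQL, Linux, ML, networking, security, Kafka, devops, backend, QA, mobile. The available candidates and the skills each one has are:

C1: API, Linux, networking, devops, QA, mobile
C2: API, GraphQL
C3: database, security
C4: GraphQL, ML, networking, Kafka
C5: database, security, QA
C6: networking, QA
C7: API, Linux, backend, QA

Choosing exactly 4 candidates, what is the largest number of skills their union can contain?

12

Choosing C1, C3, C4, C7 covers {API, database, GraphQL, Linux, ML, networking, security, Kafka, devops, backend, QA, mobile} — 12 skills.
That is all 12 skills.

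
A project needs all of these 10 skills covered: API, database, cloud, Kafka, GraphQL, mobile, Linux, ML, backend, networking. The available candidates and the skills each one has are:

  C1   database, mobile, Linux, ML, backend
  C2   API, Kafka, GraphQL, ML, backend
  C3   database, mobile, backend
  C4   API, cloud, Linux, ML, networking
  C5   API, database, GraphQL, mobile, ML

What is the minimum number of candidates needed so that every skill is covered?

3

C1, C2, C4 together cover {API, database, cloud, Kafka, GraphQL, mobile, Linux, ML, backend, networking} — every skill.
No 2 of the 5 candidates cover everything (all 10 pairs fall short), so 3 is minimum.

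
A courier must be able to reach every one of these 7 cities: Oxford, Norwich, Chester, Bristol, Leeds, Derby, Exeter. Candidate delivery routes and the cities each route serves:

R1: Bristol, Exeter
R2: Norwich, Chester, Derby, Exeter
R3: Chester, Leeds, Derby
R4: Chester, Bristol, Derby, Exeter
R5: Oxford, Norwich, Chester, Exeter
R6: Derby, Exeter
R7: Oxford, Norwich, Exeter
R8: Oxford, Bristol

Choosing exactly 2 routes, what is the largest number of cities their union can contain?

6

Choosing R2, R8 covers {Oxford, Norwich, Chester, Bristol, Derby, Exeter} — 6 cities.
No choice of 2 routes does better; here Leeds is left uncovered.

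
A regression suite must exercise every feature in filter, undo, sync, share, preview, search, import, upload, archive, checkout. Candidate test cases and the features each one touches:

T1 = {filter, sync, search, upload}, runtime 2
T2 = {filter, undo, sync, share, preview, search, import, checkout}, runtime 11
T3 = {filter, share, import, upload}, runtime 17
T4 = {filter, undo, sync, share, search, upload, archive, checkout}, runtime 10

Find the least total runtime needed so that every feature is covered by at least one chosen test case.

T2, T4 cover every feature at runtime 11 + 10 = 21.
Any cover uses at least 2 test cases; among all covering selections none totals below 21.
Greedy by coverage-per-runtime would pick T1, T2, T4 for 23 — worse than the optimum 21.

21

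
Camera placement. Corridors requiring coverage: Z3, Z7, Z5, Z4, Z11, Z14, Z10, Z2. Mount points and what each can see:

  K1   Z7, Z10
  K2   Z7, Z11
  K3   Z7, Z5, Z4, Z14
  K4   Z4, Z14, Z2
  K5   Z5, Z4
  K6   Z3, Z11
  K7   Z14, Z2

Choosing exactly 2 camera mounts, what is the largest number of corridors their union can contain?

6

Choosing K3, K6 covers {Z3, Z7, Z5, Z4, Z11, Z14} — 6 corridors.
No choice of 2 camera mounts does better; here Z10, Z2 are left uncovered.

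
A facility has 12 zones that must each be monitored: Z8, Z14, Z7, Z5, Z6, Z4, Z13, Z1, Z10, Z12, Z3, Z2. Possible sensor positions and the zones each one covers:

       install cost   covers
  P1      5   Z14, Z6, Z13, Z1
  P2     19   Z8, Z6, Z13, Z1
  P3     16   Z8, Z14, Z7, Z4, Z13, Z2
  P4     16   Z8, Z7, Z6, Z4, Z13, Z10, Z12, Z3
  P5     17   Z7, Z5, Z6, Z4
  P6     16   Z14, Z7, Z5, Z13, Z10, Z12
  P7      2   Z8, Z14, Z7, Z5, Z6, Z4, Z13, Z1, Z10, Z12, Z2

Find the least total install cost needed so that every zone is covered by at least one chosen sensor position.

P4, P7 cover every zone at install cost 16 + 2 = 18.
Any cover uses at least 2 sensor positions; among all covering selections none totals below 18.

18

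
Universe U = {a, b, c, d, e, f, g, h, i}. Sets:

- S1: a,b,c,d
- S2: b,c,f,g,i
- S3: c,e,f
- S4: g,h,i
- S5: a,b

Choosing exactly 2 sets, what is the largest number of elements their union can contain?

7

Choosing S1, S2 covers {a, b, c, d, f, g, i} — 7 elements.
No choice of 2 sets does better; here e, h are left uncovered.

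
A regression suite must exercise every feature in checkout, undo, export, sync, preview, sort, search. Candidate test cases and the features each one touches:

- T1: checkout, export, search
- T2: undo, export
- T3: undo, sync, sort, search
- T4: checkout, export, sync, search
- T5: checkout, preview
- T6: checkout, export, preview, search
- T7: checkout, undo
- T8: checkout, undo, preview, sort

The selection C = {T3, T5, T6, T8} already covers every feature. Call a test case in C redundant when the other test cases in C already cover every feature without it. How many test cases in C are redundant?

Drop T3: sync uncovered — not redundant.
Drop T5: the rest still cover every feature — redundant.
Drop T6: export uncovered — not redundant.
Drop T8: the rest still cover every feature — redundant.
2 redundant: T5, T8.

2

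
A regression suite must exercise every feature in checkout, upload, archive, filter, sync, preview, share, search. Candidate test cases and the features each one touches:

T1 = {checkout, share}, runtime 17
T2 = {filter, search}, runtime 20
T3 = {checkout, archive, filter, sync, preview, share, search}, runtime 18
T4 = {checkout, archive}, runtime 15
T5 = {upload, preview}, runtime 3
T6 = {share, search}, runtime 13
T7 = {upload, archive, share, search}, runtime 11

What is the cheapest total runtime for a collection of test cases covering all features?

T3, T5 cover every feature at runtime 18 + 3 = 21.
Any cover uses at least 2 test cases; among all covering selections none totals below 21.

21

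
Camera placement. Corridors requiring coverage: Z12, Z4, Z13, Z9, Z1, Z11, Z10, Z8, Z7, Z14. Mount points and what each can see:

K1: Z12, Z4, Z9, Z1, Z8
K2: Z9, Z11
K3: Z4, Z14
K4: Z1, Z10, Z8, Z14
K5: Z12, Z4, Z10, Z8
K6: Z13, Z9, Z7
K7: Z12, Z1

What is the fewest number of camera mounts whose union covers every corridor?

K1, K2, K4, K6 together cover {Z12, Z4, Z13, Z9, Z1, Z11, Z10, Z8, Z7, Z14} — every corridor.
No 3 of the 7 camera mounts cover everything (all 35 triples fall short), so 4 is minimum.

4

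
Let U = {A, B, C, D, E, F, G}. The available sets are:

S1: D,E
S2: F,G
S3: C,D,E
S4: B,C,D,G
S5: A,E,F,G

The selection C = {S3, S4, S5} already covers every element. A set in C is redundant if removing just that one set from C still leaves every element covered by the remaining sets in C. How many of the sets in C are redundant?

1

Drop S3: the rest still cover every element — redundant.
Drop S4: B uncovered — not redundant.
Drop S5: A, F uncovered — not redundant.
1 redundant: S3.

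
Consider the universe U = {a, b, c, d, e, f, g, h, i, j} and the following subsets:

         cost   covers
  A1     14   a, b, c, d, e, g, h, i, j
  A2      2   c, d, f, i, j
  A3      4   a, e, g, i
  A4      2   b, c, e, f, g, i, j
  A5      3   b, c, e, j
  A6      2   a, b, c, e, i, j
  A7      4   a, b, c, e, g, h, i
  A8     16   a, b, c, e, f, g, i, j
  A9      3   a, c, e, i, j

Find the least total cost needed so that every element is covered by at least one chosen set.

A2, A7 cover every element at cost 2 + 4 = 6.
Any cover uses at least 2 sets; among all covering selections none totals below 6.
Greedy by coverage-per-cost would pick A4, A2, A6, A7 for 10 — worse than the optimum 6.

6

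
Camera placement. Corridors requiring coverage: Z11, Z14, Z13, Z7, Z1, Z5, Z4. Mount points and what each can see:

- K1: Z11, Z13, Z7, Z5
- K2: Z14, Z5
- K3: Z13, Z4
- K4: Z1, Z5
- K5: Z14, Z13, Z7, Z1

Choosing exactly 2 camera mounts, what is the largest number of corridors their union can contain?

6

Choosing K1, K5 covers {Z11, Z14, Z13, Z7, Z1, Z5} — 6 corridors.
No choice of 2 camera mounts does better; here Z4 is left uncovered.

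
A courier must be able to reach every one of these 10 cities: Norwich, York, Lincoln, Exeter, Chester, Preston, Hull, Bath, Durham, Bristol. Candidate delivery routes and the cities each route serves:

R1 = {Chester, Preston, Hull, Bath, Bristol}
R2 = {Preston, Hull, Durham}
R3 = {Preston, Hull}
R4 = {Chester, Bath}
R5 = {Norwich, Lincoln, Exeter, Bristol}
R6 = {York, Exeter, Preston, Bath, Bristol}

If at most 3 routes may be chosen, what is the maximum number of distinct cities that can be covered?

Choosing R1, R2, R5 covers {Norwich, Lincoln, Exeter, Chester, Preston, Hull, Bath, Durham, Bristol} — 9 cities.
No choice of 3 routes does better; here York is left uncovered.

9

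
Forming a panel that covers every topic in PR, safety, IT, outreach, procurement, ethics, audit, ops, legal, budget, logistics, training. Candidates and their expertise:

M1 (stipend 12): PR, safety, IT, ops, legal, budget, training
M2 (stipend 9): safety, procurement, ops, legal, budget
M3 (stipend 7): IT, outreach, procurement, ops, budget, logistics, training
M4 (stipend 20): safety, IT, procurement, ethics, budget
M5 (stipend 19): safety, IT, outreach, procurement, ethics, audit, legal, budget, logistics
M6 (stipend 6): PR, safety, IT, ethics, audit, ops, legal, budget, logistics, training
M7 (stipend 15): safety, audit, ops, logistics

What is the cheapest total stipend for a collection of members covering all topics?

13

M3, M6 cover every topic at stipend 7 + 6 = 13.
Any cover uses at least 2 members; among all covering selections none totals below 13.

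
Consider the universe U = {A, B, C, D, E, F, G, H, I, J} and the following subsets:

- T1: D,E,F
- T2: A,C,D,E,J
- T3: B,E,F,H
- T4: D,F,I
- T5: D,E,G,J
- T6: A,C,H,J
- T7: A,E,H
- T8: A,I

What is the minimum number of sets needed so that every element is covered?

4

T2, T3, T4, T5 together cover {A, B, C, D, E, F, G, H, I, J} — every element.
No 3 of the 8 sets cover everything (all 56 triples fall short), so 4 is minimum.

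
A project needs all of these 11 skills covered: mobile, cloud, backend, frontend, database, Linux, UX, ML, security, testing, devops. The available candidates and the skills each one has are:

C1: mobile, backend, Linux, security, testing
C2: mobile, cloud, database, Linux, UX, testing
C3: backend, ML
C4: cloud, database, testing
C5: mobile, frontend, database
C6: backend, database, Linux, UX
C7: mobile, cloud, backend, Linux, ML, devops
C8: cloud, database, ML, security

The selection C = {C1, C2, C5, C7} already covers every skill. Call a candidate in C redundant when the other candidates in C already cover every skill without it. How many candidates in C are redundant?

Drop C1: security uncovered — not redundant.
Drop C2: UX uncovered — not redundant.
Drop C5: frontend uncovered — not redundant.
Drop C7: ML, devops uncovered — not redundant.
None of the candidates in C is redundant.

0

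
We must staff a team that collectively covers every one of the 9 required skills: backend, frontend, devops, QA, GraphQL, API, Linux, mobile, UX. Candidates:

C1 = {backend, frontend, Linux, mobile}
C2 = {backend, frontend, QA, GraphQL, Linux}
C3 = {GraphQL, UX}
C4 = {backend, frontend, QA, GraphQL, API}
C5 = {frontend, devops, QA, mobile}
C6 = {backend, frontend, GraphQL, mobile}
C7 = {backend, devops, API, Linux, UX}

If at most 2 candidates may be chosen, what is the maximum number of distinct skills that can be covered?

8

Choosing C2, C7 covers {backend, frontend, devops, QA, GraphQL, API, Linux, UX} — 8 skills.
No choice of 2 candidates does better; here mobile is left uncovered.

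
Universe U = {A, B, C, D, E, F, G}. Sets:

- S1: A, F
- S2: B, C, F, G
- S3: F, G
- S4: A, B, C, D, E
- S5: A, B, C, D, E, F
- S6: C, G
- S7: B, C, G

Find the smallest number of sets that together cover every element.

2

S2, S4 together cover {A, B, C, D, E, F, G} — every element.
No single set contains all 7 elements, so 2 is optimal.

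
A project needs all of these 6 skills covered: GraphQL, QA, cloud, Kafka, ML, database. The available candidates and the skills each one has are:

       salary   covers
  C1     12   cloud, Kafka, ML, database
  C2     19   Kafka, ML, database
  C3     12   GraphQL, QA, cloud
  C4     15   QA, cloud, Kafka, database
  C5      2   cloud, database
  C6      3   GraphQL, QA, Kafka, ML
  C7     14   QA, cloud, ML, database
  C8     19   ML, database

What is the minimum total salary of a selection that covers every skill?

5

C5, C6 cover every skill at salary 2 + 3 = 5.
Any cover uses at least 2 candidates; among all covering selections none totals below 5.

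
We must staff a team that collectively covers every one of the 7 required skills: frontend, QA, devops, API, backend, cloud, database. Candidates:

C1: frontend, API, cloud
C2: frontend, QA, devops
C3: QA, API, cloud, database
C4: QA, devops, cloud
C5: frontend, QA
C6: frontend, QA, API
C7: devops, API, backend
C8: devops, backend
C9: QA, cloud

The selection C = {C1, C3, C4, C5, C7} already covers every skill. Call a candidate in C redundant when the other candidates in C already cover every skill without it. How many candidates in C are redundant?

Drop C1: the rest still cover every skill — redundant.
Drop C3: database uncovered — not redundant.
Drop C4: the rest still cover every skill — redundant.
Drop C5: the rest still cover every skill — redundant.
Drop C7: backend uncovered — not redundant.
3 redundant: C1, C4, C5.

3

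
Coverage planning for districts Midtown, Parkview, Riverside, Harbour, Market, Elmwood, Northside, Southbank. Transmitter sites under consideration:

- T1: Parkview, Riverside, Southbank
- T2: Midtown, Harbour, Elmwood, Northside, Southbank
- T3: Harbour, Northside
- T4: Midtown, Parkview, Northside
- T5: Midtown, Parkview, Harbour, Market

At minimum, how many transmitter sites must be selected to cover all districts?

T1, T2, T5 together cover {Midtown, Parkview, Riverside, Harbour, Market, Elmwood, Northside, Southbank} — every district.
No 2 of the 5 transmitter sites cover everything (all 10 pairs fall short), so 3 is minimum.

3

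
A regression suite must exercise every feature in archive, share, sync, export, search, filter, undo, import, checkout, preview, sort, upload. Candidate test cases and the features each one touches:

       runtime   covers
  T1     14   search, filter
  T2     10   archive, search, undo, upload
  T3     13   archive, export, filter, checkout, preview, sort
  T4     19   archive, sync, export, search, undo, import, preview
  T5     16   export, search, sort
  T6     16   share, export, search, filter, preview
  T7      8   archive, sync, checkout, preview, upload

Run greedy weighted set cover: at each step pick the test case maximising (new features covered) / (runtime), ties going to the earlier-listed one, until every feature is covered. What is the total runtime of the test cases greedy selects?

Pick 1: T7 adds 5 new (archive, sync, checkout, preview, upload) at runtime 8 (ratio 5/8).
Pick 2: T6 adds 4 new (share, export, search, filter) at runtime 16 (ratio 4/16).
Pick 3: T4 adds 2 new (undo, import) at runtime 19 (ratio 2/19).
Pick 4: T3 adds 1 new (sort) at runtime 13 (ratio 1/13).
Greedy total runtime: 8 + 16 + 19 + 13 = 56.

56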